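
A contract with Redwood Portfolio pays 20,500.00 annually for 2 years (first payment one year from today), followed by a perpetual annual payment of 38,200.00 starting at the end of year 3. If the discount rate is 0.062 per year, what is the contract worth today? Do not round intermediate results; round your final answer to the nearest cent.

583768.71

PV of 2-year annuity: 20,500.00 × [1 − (1+0.062)^−2] / 0.062 = 37479.47411
Perpetuity value at year 2: 38,200.00 / 0.062 = 616129.03226
PV of perpetuity: 616129.03226 / (1+0.062)^2 = 546289.23172
Total PV = 37479.47411 + 546289.23172 = 583768.70583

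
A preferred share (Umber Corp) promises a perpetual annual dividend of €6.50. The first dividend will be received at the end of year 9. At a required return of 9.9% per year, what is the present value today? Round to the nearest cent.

Value at end of year 8: C / r = €6.50 / 0.099 = €65.6566
Discount to today: PV = €65.6566 / (1 + 0.099)^8 = €65.6566 / 2.128049 = €30.85

€30.85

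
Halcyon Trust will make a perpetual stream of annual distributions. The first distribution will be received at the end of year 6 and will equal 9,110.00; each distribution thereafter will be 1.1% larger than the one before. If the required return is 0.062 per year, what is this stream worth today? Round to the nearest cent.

132228.67

Value at end of year 5: C₁ / (r − g) = 9,110.00 / (0.062 − 0.011) = 178,627.4510
Discount to today: PV = 178,627.4510 / (1 + 0.062)^5 = 178,627.4510 / 1.350898 = 132,228.67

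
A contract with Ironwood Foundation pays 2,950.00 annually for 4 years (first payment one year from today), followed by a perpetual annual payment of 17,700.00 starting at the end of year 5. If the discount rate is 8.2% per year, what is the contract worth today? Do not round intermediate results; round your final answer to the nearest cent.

PV of 4-year annuity: 2,950.00 × [1 − (1+0.082)^−4] / 0.082 = 9727.43430
Perpetuity value at year 4: 17,700.00 / 0.082 = 215853.65854
PV of perpetuity: 215853.65854 / (1+0.082)^4 = 157489.05277
Total PV = 9727.43430 + 157489.05277 = 167216.48706

167216.49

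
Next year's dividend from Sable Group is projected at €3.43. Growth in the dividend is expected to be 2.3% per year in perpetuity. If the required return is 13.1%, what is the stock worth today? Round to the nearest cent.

€31.76

Growing perpetuity: P = D₁ / (r − g) = €3.4300 / (0.131 − 0.023) = €31.76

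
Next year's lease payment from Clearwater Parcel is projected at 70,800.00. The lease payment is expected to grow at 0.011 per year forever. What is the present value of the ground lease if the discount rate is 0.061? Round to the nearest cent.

Growing perpetuity: P = D₁ / (r − g) = 70,800.0000 / (0.061 − 0.011) = 1,416,000.00

1416000.00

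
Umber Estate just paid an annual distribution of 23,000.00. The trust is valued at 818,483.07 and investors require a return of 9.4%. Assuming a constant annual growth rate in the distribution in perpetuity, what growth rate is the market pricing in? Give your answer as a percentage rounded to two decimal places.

6.41%

P = D₀(1+g)/(r−g) ⇒ P(r−g) = D₀(1+g) ⇒ g(P+D₀) = P·r − D₀
g = (P·r − D₀)/(P + D₀) = (818,483.07×0.094 − 23,000.00) / (818,483.07 + 23,000.00) = 0.064098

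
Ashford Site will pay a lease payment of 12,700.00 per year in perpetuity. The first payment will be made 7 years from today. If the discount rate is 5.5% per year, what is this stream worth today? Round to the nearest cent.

167465.86

Value at end of year 6: C / r = 12,700.00 / 0.055 = 230,909.0909
Discount to today: PV = 230,909.0909 / (1 + 0.055)^6 = 230,909.0909 / 1.378843 = 167,465.86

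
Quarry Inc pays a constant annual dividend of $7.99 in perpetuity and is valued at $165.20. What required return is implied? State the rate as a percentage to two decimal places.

P = C/r ⇒ r = C/P = $7.99/$165.20 = 0.048366

4.84%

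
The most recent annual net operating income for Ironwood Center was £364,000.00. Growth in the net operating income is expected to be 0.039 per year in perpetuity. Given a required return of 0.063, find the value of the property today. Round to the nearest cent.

D₁ = D₀ × (1 + g) = £364,000.00 × 1.039 = £378,196.0000
Growing perpetuity: P = D₁ / (r − g) = £378,196.0000 / (0.063 − 0.039) = £15,758,166.67

£15758166.67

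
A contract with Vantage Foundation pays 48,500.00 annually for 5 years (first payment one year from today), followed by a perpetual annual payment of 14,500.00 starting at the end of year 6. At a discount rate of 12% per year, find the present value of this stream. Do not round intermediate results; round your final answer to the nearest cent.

PV of 5-year annuity: 48,500.00 × [1 − (1+0.12)^−5] / 0.12 = 174831.64581
Perpetuity value at year 5: 14,500.00 / 0.12 = 120833.33333
PV of perpetuity: 120833.33333 / (1+0.12)^5 = 68564.07840
Total PV = 174831.64581 + 68564.07840 = 243395.72421

243395.72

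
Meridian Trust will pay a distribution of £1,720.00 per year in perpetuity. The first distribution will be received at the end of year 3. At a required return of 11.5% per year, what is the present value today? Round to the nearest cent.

£12030.42

Value at end of year 2: C / r = £1,720.00 / 0.115 = £14,956.5217
Discount to today: PV = £14,956.5217 / (1 + 0.115)^2 = £14,956.5217 / 1.243225 = £12,030.42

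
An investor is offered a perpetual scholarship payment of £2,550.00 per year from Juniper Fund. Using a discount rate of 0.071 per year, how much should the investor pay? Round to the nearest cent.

£35915.49

Level perpetuity: PV = C / r = £2,550.00 / 0.071 = £35,915.49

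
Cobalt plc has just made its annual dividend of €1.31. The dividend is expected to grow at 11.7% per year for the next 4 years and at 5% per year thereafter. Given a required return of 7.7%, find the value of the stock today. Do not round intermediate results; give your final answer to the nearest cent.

€64.69

D_1 = 1.46327
D_2 = 1.63447
D_3 = 1.82571
D_4 = 2.03931
Terminal value at year 4: TV = D_4×(1+g_2)/(r−g_2) = 2.14128/0.027 = 79.30663
P_0 = D_1/(1+r)^1 + D_2/(1+r)^2 + D_3/(1+r)^3 + D_4/(1+r)^4 + TV/(1+r)^4
    = 1.35865 + 1.40911 + 1.46145 + 1.51573 + 58.94496 = 64.68991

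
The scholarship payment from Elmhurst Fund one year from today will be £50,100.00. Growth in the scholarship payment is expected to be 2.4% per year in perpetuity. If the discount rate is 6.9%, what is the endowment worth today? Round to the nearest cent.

Growing perpetuity: P = D₁ / (r − g) = £50,100.0000 / (0.069 − 0.024) = £1,113,333.33

£1113333.33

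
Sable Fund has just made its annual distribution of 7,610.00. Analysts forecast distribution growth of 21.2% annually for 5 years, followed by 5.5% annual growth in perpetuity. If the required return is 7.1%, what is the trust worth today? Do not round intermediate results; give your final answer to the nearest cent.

D_1 = 9223.32000
D_2 = 11178.66384
D_3 = 13548.54057
D_4 = 16420.83118
D_5 = 19902.04739
Terminal value at year 5: TV = D_5×(1+g_2)/(r−g_2) = 20996.65999/0.016 = 1312291.24945
P_0 = D_1/(1+r)^1 + D_2/(1+r)^2 + D_3/(1+r)^3 + D_4/(1+r)^4 + D_5/(1+r)^5 + TV/(1+r)^5
    = 8611.87675 + 9745.65324 + 11028.69442 + 12480.65139 + 14123.76236 + 931285.58072 = 987276.21890

987276.22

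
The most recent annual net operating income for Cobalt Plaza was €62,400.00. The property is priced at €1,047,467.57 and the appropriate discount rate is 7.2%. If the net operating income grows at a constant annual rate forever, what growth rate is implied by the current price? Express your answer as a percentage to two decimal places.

P = D₀(1+g)/(r−g) ⇒ P(r−g) = D₀(1+g) ⇒ g(P+D₀) = P·r − D₀
g = (P·r − D₀)/(P + D₀) = (€1,047,467.57×0.072 − €62,400.00) / (€1,047,467.57 + €62,400.00) = 0.011729

1.17%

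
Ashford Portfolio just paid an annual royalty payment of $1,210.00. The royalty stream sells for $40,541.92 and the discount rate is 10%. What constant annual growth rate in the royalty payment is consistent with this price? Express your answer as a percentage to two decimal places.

6.81%

P = D₀(1+g)/(r−g) ⇒ P(r−g) = D₀(1+g) ⇒ g(P+D₀) = P·r − D₀
g = (P·r − D₀)/(P + D₀) = ($40,541.92×0.1 − $1,210.00) / ($40,541.92 + $1,210.00) = 0.068121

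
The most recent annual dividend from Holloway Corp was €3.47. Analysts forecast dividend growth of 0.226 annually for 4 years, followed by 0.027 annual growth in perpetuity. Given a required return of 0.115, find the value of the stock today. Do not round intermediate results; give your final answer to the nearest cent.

D_1 = 4.25422
D_2 = 5.21567
D_3 = 6.39442
D_4 = 7.83955
Terminal value at year 4: TV = D_4×(1+g_2)/(r−g_2) = 8.05122/0.088 = 91.49116
P_0 = D_1/(1+r)^1 + D_2/(1+r)^2 + D_3/(1+r)^3 + D_4/(1+r)^4 + TV/(1+r)^4
    = 3.81544 + 4.19528 + 4.61292 + 5.07215 + 59.19427 = 76.89006

€76.89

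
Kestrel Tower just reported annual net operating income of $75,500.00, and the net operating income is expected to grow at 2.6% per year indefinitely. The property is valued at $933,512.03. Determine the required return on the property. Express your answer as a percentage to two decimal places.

10.90%

D₁ = $75,500.00 × 1.026 = $77,463.0000
P = D₁/(r − g) ⇒ r = D₁/P + g = $77,463.0000/$933,512.03 + 0.026 = 0.082980 + 0.026 = 0.108980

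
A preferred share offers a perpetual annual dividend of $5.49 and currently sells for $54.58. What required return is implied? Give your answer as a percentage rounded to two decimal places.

P = C/r ⇒ r = C/P = $5.49/$54.58 = 0.100586

10.06%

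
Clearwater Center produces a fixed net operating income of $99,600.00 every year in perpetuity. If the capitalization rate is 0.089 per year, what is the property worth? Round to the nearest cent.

Level perpetuity: PV = C / r = $99,600.00 / 0.089 = $1,119,101.12

$1119101.12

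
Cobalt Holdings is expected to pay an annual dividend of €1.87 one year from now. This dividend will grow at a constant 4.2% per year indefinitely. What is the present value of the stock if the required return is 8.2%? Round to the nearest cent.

Growing perpetuity: P = D₁ / (r − g) = €1.8700 / (0.082 − 0.042) = €46.75

€46.75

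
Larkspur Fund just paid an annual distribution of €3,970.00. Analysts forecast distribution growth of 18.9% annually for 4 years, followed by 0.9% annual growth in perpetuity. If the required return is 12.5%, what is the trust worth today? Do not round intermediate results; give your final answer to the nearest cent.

€61357.15

D_1 = 4720.33000
D_2 = 5612.47237
D_3 = 6673.22965
D_4 = 7934.47005
Terminal value at year 4: TV = D_4×(1+g_2)/(r−g_2) = 8005.88028/0.116 = 69016.20933
P_0 = D_1/(1+r)^1 + D_2/(1+r)^2 + D_3/(1+r)^3 + D_4/(1+r)^4 + TV/(1+r)^4
    = 4195.84889 + 4434.54607 + 4686.82247 + 4953.45059 + 43086.47971 = 61357.14773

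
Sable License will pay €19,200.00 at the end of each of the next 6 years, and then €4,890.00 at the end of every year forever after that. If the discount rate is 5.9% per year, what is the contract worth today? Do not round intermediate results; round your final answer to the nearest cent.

€153469.90

PV of 6-year annuity: €19,200.00 × [1 − (1+0.059)^−6] / 0.059 = 94709.99040
Perpetuity value at year 6: €4,890.00 / 0.059 = 82881.35593
PV of perpetuity: 82881.35593 / (1+0.059)^6 = 58759.90525
Total PV = 94709.99040 + 58759.90525 = 153469.89565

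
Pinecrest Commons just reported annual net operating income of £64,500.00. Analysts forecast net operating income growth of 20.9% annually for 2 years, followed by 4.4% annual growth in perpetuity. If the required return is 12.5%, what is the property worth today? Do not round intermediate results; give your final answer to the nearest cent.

£1103921.48

D_1 = 77980.50000
D_2 = 94278.42450
Terminal value at year 2: TV = D_2×(1+g_2)/(r−g_2) = 98426.67518/0.081 = 1215144.13800
P_0 = D_1/(1+r)^1 + D_2/(1+r)^2 + TV/(1+r)^2
    = 69316.00000 + 74491.59467 + 960113.88681 = 1103921.48148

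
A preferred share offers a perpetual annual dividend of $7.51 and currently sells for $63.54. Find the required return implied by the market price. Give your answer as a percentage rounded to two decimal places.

11.82%

P = C/r ⇒ r = C/P = $7.51/$63.54 = 0.118193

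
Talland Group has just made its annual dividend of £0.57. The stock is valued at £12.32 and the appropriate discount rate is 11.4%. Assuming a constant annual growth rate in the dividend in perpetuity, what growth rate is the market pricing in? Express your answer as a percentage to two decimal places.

P = D₀(1+g)/(r−g) ⇒ P(r−g) = D₀(1+g) ⇒ g(P+D₀) = P·r − D₀
g = (P·r − D₀)/(P + D₀) = (£12.32×0.114 − £0.57) / (£12.32 + £0.57) = 0.064739

6.47%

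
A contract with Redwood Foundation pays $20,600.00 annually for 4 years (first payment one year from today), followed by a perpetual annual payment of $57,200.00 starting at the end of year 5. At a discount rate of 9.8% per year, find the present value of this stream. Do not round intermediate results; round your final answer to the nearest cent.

PV of 4-year annuity: $20,600.00 × [1 − (1+0.098)^−4] / 0.098 = 65582.94043
Perpetuity value at year 4: $57,200.00 / 0.098 = 583673.46939
PV of perpetuity: 583673.46939 / (1+0.098)^4 = 401569.38237
Total PV = 65582.94043 + 401569.38237 = 467152.32280

$467152.32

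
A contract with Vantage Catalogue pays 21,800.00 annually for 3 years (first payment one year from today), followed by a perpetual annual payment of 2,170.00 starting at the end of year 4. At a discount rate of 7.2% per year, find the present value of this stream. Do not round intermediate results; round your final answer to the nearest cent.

81466.55

PV of 3-year annuity: 21,800.00 × [1 − (1+0.072)^−3] / 0.072 = 57001.68197
Perpetuity value at year 3: 2,170.00 / 0.072 = 30138.88889
PV of perpetuity: 30138.88889 / (1+0.072)^3 = 24464.86825
Total PV = 57001.68197 + 24464.86825 = 81466.55022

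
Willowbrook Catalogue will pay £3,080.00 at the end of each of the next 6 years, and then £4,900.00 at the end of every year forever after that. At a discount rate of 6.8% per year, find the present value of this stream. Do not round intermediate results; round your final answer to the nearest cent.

PV of 6-year annuity: £3,080.00 × [1 − (1+0.068)^−6] / 0.068 = 14772.02631
Perpetuity value at year 6: £4,900.00 / 0.068 = 72058.82353
PV of perpetuity: 72058.82353 / (1+0.068)^6 = 48557.87258
Total PV = 14772.02631 + 48557.87258 = 63329.89889

£63329.90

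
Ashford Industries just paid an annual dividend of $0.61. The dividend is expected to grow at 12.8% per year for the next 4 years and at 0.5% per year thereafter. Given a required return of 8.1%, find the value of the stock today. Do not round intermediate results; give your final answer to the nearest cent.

D_1 = 0.68808
D_2 = 0.77615
D_3 = 0.87550
D_4 = 0.98757
Terminal value at year 4: TV = D_4×(1+g_2)/(r−g_2) = 0.99250/0.076 = 13.05926
P_0 = D_1/(1+r)^1 + D_2/(1+r)^2 + D_3/(1+r)^3 + D_4/(1+r)^4 + TV/(1+r)^4
    = 0.63652 + 0.66420 + 0.69307 + 0.72321 + 9.56348 = 12.28048

$12.28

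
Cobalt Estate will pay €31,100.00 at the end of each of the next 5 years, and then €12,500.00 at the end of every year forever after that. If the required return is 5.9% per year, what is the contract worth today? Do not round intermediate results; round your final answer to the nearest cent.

€290427.98

PV of 5-year annuity: €31,100.00 × [1 − (1+0.059)^−5] / 0.059 = 131361.66994
Perpetuity value at year 5: €12,500.00 / 0.059 = 211864.40678
PV of perpetuity: 211864.40678 / (1+0.059)^5 = 159066.30793
Total PV = 131361.66994 + 159066.30793 = 290427.97787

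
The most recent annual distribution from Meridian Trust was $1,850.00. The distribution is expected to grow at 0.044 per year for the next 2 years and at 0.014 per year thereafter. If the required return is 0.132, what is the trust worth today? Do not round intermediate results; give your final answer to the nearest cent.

$16801.57

D_1 = 1931.40000
D_2 = 2016.38160
Terminal value at year 2: TV = D_2×(1+g_2)/(r−g_2) = 2044.61094/0.118 = 17327.21138
P_0 = D_1/(1+r)^1 + D_2/(1+r)^2 + TV/(1+r)^2
    = 1706.18375 + 1573.54755 + 13521.84084 = 16801.57214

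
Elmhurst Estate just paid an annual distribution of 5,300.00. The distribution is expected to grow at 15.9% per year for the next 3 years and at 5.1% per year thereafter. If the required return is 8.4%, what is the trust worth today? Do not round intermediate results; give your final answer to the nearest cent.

D_1 = 6142.70000
D_2 = 7119.38930
D_3 = 8251.37220
Terminal value at year 3: TV = D_3×(1+g_2)/(r−g_2) = 8672.19218/0.033 = 262793.70245
P_0 = D_1/(1+r)^1 + D_2/(1+r)^2 + D_3/(1+r)^3 + TV/(1+r)^3
    = 5666.69742 + 6058.76597 + 6477.96103 + 206313.24363 = 224516.66804

224516.67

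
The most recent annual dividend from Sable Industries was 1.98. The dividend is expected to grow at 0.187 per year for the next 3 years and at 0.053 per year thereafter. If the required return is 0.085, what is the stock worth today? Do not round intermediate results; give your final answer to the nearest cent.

92.44

D_1 = 2.35026
D_2 = 2.78976
D_3 = 3.31144
Terminal value at year 3: TV = D_3×(1+g_2)/(r−g_2) = 3.48695/0.032 = 108.96719
P_0 = D_1/(1+r)^1 + D_2/(1+r)^2 + D_3/(1+r)^3 + TV/(1+r)^3
    = 2.16614 + 2.36978 + 2.59256 + 85.31129 = 92.43976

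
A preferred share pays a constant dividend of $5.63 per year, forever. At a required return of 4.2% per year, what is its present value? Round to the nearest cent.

$134.05

Level perpetuity: PV = C / r = $5.63 / 0.042 = $134.05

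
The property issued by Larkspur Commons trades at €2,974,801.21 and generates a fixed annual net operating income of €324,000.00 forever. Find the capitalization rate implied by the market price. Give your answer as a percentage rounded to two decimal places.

P = C/r ⇒ r = C/P = €324,000.00/€2,974,801.21 = 0.108915

10.89%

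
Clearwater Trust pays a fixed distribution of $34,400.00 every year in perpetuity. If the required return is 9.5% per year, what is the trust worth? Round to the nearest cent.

$362105.26

Level perpetuity: PV = C / r = $34,400.00 / 0.095 = $362,105.26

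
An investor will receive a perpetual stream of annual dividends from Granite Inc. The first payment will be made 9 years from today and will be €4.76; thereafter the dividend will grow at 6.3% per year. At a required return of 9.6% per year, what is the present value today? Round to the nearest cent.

Value at end of year 8: C₁ / (r − g) = €4.76 / (0.096 − 0.063) = €144.2424
Discount to today: PV = €144.2424 / (1 + 0.096)^8 = €144.2424 / 2.082018 = €69.28

€69.28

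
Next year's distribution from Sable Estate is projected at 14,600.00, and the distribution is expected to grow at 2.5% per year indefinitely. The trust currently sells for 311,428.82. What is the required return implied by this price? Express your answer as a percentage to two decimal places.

P = D₁/(r − g) ⇒ r = D₁/P + g = 14,600.0000/311,428.82 + 0.025 = 0.046881 + 0.025 = 0.071881

7.19%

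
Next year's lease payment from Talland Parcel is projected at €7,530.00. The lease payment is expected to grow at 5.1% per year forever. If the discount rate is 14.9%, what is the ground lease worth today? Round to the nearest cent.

Growing perpetuity: P = D₁ / (r − g) = €7,530.0000 / (0.149 − 0.051) = €76,836.73

€76836.73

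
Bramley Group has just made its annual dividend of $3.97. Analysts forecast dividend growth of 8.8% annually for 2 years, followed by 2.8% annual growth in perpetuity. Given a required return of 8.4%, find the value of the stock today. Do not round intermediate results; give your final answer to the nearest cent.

$81.40

D_1 = 4.31936
D_2 = 4.69946
Terminal value at year 2: TV = D_2×(1+g_2)/(r−g_2) = 4.83105/0.056 = 86.26873
P_0 = D_1/(1+r)^1 + D_2/(1+r)^2 + TV/(1+r)^2
    = 3.98465 + 3.99935 + 73.41669 = 81.40070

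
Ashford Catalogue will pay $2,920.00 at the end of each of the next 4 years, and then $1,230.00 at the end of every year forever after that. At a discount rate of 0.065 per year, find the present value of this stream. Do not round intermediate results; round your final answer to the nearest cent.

$24712.68

PV of 4-year annuity: $2,920.00 × [1 − (1+0.065)^−4] / 0.065 = 10003.33192
Perpetuity value at year 4: $1,230.00 / 0.065 = 18923.07692
PV of perpetuity: 18923.07692 / (1+0.065)^4 = 14709.34464
Total PV = 10003.33192 + 14709.34464 = 24712.67656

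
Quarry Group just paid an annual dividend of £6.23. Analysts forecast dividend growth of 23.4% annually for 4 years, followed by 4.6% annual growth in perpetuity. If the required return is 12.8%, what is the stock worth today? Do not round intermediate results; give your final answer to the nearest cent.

D_1 = 7.68782
D_2 = 9.48677
D_3 = 11.70667
D_4 = 14.44604
Terminal value at year 4: TV = D_4×(1+g_2)/(r−g_2) = 15.11055/0.082 = 184.27504
P_0 = D_1/(1+r)^1 + D_2/(1+r)^2 + D_3/(1+r)^3 + D_4/(1+r)^4 + TV/(1+r)^4
    = 6.81544 + 7.45590 + 8.15654 + 8.92303 + 113.82302 = 145.17394

£145.17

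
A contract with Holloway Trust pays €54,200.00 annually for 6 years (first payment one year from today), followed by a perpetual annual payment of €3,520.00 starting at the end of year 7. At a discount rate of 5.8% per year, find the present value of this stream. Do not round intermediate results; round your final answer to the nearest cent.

PV of 6-year annuity: €54,200.00 × [1 − (1+0.058)^−6] / 0.058 = 268201.97664
Perpetuity value at year 6: €3,520.00 / 0.058 = 60689.65517
PV of perpetuity: 60689.65517 / (1+0.058)^6 = 43271.37182
Total PV = 268201.97664 + 43271.37182 = 311473.34846

€311473.35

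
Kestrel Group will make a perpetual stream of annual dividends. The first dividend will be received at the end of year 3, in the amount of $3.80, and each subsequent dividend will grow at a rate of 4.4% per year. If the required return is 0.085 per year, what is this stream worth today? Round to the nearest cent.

$78.73

Value at end of year 2: C₁ / (r − g) = $3.80 / (0.085 − 0.044) = $92.6829
Discount to today: PV = $92.6829 / (1 + 0.085)^2 = $92.6829 / 1.177225 = $78.73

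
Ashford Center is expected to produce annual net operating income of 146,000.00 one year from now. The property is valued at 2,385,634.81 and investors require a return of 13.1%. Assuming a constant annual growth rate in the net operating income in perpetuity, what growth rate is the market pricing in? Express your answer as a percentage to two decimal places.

P = D₁/(r−g) ⇒ g = r − D₁/P = 0.131 − 146,000.00/2,385,634.81 = 0.069800

6.98%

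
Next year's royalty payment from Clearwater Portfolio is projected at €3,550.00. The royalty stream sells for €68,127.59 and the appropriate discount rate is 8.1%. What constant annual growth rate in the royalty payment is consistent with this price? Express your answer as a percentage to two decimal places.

P = D₁/(r−g) ⇒ g = r − D₁/P = 0.081 − €3,550.00/€68,127.59 = 0.028892

2.89%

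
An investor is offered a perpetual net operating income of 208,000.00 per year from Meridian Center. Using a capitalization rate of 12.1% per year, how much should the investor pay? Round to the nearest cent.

1719008.26

Level perpetuity: PV = C / r = 208,000.00 / 0.121 = 1,719,008.26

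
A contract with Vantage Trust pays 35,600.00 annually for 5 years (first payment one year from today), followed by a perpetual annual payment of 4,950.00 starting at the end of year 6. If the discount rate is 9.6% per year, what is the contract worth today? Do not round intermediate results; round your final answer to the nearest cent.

PV of 5-year annuity: 35,600.00 × [1 − (1+0.096)^−5] / 0.096 = 136342.43296
Perpetuity value at year 5: 4,950.00 / 0.096 = 51562.50000
PV of perpetuity: 51562.50000 / (1+0.096)^5 = 32604.77407
Total PV = 136342.43296 + 32604.77407 = 168947.20703

168947.21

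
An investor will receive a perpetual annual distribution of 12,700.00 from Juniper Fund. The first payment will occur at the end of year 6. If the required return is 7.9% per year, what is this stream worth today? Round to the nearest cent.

109918.15

Value at end of year 5: C / r = 12,700.00 / 0.079 = 160,759.4937
Discount to today: PV = 160,759.4937 / (1 + 0.079)^5 = 160,759.4937 / 1.462538 = 109,918.15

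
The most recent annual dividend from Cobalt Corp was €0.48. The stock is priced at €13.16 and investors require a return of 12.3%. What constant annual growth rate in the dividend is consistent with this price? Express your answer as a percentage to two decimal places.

P = D₀(1+g)/(r−g) ⇒ P(r−g) = D₀(1+g) ⇒ g(P+D₀) = P·r − D₀
g = (P·r − D₀)/(P + D₀) = (€13.16×0.123 − €0.48) / (€13.16 + €0.48) = 0.083481

8.35%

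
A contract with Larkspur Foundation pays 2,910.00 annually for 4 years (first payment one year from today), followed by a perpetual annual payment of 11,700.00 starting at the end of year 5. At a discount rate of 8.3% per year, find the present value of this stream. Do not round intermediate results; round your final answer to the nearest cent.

PV of 4-year annuity: 2,910.00 × [1 − (1+0.083)^−4] / 0.083 = 9574.27668
Perpetuity value at year 4: 11,700.00 / 0.083 = 140963.85542
PV of perpetuity: 140963.85542 / (1+0.083)^4 = 102469.34093
Total PV = 9574.27668 + 102469.34093 = 112043.61761

112043.62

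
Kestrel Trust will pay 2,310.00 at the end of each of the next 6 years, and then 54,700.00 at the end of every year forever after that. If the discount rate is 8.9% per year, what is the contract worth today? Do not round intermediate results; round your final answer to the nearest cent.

PV of 6-year annuity: 2,310.00 × [1 − (1+0.089)^−6] / 0.089 = 10393.44017
Perpetuity value at year 6: 54,700.00 / 0.089 = 614606.74157
PV of perpetuity: 614606.74157 / (1+0.089)^6 = 368493.67783
Total PV = 10393.44017 + 368493.67783 = 378887.11800

378887.12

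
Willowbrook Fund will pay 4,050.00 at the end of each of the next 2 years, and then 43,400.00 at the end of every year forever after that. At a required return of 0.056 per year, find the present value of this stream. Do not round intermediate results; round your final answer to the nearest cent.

702449.57

PV of 2-year annuity: 4,050.00 × [1 − (1+0.056)^−2] / 0.056 = 7467.07128
Perpetuity value at year 2: 43,400.00 / 0.056 = 775000.00000
PV of perpetuity: 775000.00000 / (1+0.056)^2 = 694982.49541
Total PV = 7467.07128 + 694982.49541 = 702449.56669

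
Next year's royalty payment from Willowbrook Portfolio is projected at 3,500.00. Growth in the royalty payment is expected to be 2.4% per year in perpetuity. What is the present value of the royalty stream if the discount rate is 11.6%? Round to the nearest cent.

Growing perpetuity: P = D₁ / (r − g) = 3,500.0000 / (0.116 − 0.024) = 38,043.48

38043.48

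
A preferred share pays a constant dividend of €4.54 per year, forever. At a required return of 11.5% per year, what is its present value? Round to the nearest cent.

€39.48

Level perpetuity: PV = C / r = €4.54 / 0.115 = €39.48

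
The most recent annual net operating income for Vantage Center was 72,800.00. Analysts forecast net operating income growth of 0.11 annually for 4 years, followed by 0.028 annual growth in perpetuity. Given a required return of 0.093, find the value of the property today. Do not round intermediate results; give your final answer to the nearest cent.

D_1 = 80808.00000
D_2 = 89696.88000
D_3 = 99563.53680
D_4 = 110515.52585
Terminal value at year 4: TV = D_4×(1+g_2)/(r−g_2) = 113609.96057/0.065 = 1747845.54726
P_0 = D_1/(1+r)^1 + D_2/(1+r)^2 + D_3/(1+r)^3 + D_4/(1+r)^4 + TV/(1+r)^4
    = 73932.29643 + 75082.20406 + 76249.99681 + 77435.95284 + 1224679.37722 = 1527379.82736

1527379.83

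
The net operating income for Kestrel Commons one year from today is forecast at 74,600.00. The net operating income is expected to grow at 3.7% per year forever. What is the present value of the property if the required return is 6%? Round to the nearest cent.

3243478.26

Growing perpetuity: P = D₁ / (r − g) = 74,600.0000 / (0.06 − 0.037) = 3,243,478.26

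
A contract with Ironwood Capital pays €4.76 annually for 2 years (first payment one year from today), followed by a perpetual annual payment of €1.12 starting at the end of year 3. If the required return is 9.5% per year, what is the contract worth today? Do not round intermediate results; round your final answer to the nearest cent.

PV of 2-year annuity: €4.76 × [1 − (1+0.095)^−2] / 0.095 = 8.31692
Perpetuity value at year 2: €1.12 / 0.095 = 11.78947
PV of perpetuity: 11.78947 / (1+0.095)^2 = 9.83255
Total PV = 8.31692 + 9.83255 = 18.14947

€18.15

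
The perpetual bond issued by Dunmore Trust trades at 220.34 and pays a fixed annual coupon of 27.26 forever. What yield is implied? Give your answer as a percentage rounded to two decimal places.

P = C/r ⇒ r = C/P = 27.26/220.34 = 0.123718

12.37%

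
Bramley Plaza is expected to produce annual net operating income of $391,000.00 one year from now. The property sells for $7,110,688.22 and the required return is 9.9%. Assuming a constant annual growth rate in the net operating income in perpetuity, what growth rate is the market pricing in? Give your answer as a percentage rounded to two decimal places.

P = D₁/(r−g) ⇒ g = r − D₁/P = 0.099 − $391,000.00/$7,110,688.22 = 0.044012

4.40%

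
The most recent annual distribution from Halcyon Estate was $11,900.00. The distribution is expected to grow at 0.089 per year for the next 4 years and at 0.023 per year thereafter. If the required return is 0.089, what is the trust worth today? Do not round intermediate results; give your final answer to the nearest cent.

$232050.00

D_1 = 12959.10000
D_2 = 14112.45990
D_3 = 15368.46883
D_4 = 16736.26256
Terminal value at year 4: TV = D_4×(1+g_2)/(r−g_2) = 17121.19660/0.066 = 259412.06963
P_0 = D_1/(1+r)^1 + D_2/(1+r)^2 + D_3/(1+r)^3 + D_4/(1+r)^4 + TV/(1+r)^4
    = 11900.00000 + 11900.00000 + 11900.00000 + 11900.00000 + 184450.00000 = 232050.00000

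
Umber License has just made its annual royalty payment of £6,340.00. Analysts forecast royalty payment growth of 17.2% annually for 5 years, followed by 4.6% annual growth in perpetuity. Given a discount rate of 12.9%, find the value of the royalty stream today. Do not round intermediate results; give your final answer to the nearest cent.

£131830.16

D_1 = 7430.48000
D_2 = 8708.52256
D_3 = 10206.38844
D_4 = 11961.88725
D_5 = 14019.33186
Terminal value at year 5: TV = D_5×(1+g_2)/(r−g_2) = 14664.22112/0.083 = 176677.36295
P_0 = D_1/(1+r)^1 + D_2/(1+r)^2 + D_3/(1+r)^3 + D_4/(1+r)^4 + D_5/(1+r)^5 + TV/(1+r)^5
    = 6581.47033 + 6832.13749 + 7092.35176 + 7362.47676 + 7642.88996 + 96318.83007 = 131830.15636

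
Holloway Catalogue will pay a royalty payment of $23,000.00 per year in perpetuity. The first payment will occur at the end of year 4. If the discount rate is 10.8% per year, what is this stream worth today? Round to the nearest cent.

$156561.44

Value at end of year 3: C / r = $23,000.00 / 0.108 = $212,962.9630
Discount to today: PV = $212,962.9630 / (1 + 0.108)^3 = $212,962.9630 / 1.360252 = $156,561.44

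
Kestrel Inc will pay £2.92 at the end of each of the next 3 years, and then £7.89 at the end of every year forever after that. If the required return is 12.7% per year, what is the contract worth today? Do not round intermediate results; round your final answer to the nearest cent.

£50.33

PV of 3-year annuity: £2.92 × [1 − (1+0.127)^−3] / 0.127 = 6.92984
Perpetuity value at year 3: £7.89 / 0.127 = 62.12598
PV of perpetuity: 62.12598 / (1+0.127)^3 = 43.40118
Total PV = 6.92984 + 43.40118 = 50.33102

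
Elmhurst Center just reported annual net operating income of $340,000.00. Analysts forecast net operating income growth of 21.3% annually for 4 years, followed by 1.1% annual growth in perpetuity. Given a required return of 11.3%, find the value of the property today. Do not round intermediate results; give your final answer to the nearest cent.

D_1 = 412420.00000
D_2 = 500265.46000
D_3 = 606822.00298
D_4 = 736075.08961
Terminal value at year 4: TV = D_4×(1+g_2)/(r−g_2) = 744171.91560/0.102 = 7295803.09412
P_0 = D_1/(1+r)^1 + D_2/(1+r)^2 + D_3/(1+r)^3 + D_4/(1+r)^4 + TV/(1+r)^4
    = 370548.06828 + 403840.79679 + 440124.78572 + 479668.79163 + 4754364.19935 = 6448546.64177

$6448546.64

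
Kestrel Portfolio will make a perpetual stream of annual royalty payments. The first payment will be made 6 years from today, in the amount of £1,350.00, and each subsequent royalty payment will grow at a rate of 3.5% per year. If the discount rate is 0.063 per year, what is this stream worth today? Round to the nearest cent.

Value at end of year 5: C₁ / (r − g) = £1,350.00 / (0.063 − 0.035) = £48,214.2857
Discount to today: PV = £48,214.2857 / (1 + 0.063)^5 = £48,214.2857 / 1.357270 = £35,522.98

£35522.98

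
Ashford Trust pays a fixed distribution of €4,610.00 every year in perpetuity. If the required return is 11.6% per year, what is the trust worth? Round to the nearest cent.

Level perpetuity: PV = C / r = €4,610.00 / 0.116 = €39,741.38

€39741.38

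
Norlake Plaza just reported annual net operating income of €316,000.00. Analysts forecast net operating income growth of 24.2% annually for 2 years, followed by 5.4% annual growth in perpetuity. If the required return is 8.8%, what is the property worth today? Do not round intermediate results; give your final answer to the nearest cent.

€13537907.44

D_1 = 392472.00000
D_2 = 487450.22400
Terminal value at year 2: TV = D_2×(1+g_2)/(r−g_2) = 513772.53610/0.034 = 15110956.94400
P_0 = D_1/(1+r)^1 + D_2/(1+r)^2 + TV/(1+r)^2
    = 360727.94118 + 411786.85932 + 12765392.63895 = 13537907.43945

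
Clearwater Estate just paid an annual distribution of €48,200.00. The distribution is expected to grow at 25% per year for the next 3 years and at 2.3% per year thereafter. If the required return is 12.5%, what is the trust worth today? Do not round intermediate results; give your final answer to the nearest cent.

€842304.04

D_1 = 60250.00000
D_2 = 75312.50000
D_3 = 94140.62500
Terminal value at year 3: TV = D_3×(1+g_2)/(r−g_2) = 96305.85938/0.102 = 944175.09191
P_0 = D_1/(1+r)^1 + D_2/(1+r)^2 + D_3/(1+r)^3 + TV/(1+r)^3
    = 53555.55556 + 59506.17284 + 66117.96982 + 663124.34439 = 842304.04260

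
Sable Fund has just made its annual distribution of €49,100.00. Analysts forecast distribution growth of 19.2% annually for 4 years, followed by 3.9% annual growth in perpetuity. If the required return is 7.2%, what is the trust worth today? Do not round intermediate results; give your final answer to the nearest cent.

D_1 = 58527.20000
D_2 = 69764.42240
D_3 = 83159.19150
D_4 = 99125.75627
Terminal value at year 4: TV = D_4×(1+g_2)/(r−g_2) = 102991.66076/0.033 = 3120959.41707
P_0 = D_1/(1+r)^1 + D_2/(1+r)^2 + D_3/(1+r)^3 + D_4/(1+r)^4 + TV/(1+r)^4
    = 54596.26866 + 60707.79127 + 67503.43954 + 75059.79472 + 2363246.26396 = 2621113.55814

€2621113.56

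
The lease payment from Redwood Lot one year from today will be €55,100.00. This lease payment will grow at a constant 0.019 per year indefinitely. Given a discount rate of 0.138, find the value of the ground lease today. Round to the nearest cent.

Growing perpetuity: P = D₁ / (r − g) = €55,100.0000 / (0.138 − 0.019) = €463,025.21

€463025.21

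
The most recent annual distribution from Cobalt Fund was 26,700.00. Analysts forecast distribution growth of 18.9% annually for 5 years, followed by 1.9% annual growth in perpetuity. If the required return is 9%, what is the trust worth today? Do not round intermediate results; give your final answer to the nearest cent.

766431.37

D_1 = 31746.30000
D_2 = 37746.35070
D_3 = 44880.41098
D_4 = 53362.80866
D_5 = 63448.37949
Terminal value at year 5: TV = D_5×(1+g_2)/(r−g_2) = 64653.89870/0.071 = 910618.29162
P_0 = D_1/(1+r)^1 + D_2/(1+r)^2 + D_3/(1+r)^3 + D_4/(1+r)^4 + D_5/(1+r)^5 + TV/(1+r)^5
    = 29125.04587 + 31770.34820 + 34655.91194 + 37803.55899 + 41237.09324 + 591839.40866 = 766431.36690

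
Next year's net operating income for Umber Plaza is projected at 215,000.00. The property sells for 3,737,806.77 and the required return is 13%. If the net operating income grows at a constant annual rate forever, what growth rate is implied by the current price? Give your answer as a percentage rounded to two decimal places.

7.25%

P = D₁/(r−g) ⇒ g = r − D₁/P = 0.13 − 215,000.00/3,737,806.77 = 0.072480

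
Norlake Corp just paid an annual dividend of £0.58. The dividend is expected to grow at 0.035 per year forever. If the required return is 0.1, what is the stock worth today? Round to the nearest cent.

D₁ = D₀ × (1 + g) = £0.58 × 1.035 = £0.6003
Growing perpetuity: P = D₁ / (r − g) = £0.6003 / (0.1 − 0.035) = £9.24

£9.24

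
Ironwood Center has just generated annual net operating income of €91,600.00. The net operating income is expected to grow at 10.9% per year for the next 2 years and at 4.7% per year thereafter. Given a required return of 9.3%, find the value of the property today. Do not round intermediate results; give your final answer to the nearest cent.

€2333624.69

D_1 = 101584.40000
D_2 = 112657.09960
Terminal value at year 2: TV = D_2×(1+g_2)/(r−g_2) = 117951.98328/0.046 = 2564173.54959
P_0 = D_1/(1+r)^1 + D_2/(1+r)^2 + TV/(1+r)^2
    = 92940.89661 + 94301.42209 + 2146382.36804 = 2333624.68674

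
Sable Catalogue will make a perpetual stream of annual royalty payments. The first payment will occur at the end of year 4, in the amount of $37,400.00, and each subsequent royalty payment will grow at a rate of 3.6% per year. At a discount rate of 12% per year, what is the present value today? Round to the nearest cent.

$316911.68

Value at end of year 3: C₁ / (r − g) = $37,400.00 / (0.12 − 0.036) = $445,238.0952
Discount to today: PV = $445,238.0952 / (1 + 0.12)^3 = $445,238.0952 / 1.404928 = $316,911.68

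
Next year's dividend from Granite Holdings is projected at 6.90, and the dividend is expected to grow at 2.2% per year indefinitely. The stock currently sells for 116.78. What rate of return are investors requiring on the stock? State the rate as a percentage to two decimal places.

8.11%

P = D₁/(r − g) ⇒ r = D₁/P + g = 6.9000/116.78 + 0.022 = 0.059085 + 0.022 = 0.081085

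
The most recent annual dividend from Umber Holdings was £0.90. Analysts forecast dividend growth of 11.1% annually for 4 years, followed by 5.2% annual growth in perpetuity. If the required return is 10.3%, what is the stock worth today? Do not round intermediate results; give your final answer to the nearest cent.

D_1 = 0.99990
D_2 = 1.11089
D_3 = 1.23420
D_4 = 1.37119
Terminal value at year 4: TV = D_4×(1+g_2)/(r−g_2) = 1.44250/0.051 = 28.28423
P_0 = D_1/(1+r)^1 + D_2/(1+r)^2 + D_3/(1+r)^3 + D_4/(1+r)^4 + TV/(1+r)^4
    = 0.90653 + 0.91310 + 0.91973 + 0.92640 + 19.10919 = 22.77494

£22.77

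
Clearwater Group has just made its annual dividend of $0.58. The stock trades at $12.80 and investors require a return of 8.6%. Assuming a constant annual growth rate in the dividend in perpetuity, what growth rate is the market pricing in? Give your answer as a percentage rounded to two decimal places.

P = D₀(1+g)/(r−g) ⇒ P(r−g) = D₀(1+g) ⇒ g(P+D₀) = P·r − D₀
g = (P·r − D₀)/(P + D₀) = ($12.80×0.086 − $0.58) / ($12.80 + $0.58) = 0.038924

3.89%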